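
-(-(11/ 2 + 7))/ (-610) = -5/ 244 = -0.02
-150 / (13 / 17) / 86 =-1275 / 559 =-2.28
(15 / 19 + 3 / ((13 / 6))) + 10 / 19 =2.70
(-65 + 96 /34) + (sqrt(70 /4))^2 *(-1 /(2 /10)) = -5089 /34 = -149.68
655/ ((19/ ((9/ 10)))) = 1179/ 38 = 31.03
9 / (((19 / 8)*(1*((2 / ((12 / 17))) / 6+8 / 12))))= 2592 / 779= 3.33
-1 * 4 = -4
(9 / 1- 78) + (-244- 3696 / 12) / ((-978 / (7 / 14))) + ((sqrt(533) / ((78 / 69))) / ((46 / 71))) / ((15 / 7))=-11201 / 163 + 497 *sqrt(533) / 780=-54.01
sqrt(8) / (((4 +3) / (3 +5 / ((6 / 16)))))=14 * sqrt(2) / 3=6.60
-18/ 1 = -18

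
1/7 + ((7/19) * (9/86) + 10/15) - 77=-2613077/34314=-76.15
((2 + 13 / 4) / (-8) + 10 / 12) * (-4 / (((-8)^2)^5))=-0.00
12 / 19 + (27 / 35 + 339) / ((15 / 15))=340.40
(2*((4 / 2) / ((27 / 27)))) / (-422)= -2 / 211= -0.01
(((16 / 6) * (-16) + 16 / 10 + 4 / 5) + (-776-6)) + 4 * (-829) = -62074 / 15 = -4138.27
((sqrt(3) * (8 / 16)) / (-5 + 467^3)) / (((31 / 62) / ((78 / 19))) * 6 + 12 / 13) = 13 * sqrt(3) / 4379444994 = 0.00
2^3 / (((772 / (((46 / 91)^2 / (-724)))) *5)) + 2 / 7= 413256332 / 1446400865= 0.29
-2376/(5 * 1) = -475.20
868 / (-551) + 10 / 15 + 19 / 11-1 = -0.18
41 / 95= 0.43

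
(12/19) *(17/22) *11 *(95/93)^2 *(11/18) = 88825/25947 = 3.42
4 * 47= 188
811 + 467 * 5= 3146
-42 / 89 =-0.47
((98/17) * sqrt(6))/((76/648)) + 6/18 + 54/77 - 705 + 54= -150142/231 + 15876 * sqrt(6)/323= -529.57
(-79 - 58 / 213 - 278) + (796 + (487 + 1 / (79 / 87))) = 15595751 / 16827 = 926.83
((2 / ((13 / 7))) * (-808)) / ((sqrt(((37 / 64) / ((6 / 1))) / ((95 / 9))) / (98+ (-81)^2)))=-602612864 * sqrt(21090) / 1443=-60647144.46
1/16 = 0.06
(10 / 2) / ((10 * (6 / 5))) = 5 / 12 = 0.42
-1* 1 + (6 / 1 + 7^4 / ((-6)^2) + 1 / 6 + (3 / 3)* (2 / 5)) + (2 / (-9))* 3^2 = 12647 / 180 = 70.26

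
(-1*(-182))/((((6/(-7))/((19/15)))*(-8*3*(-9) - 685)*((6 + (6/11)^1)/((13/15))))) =247247/3256200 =0.08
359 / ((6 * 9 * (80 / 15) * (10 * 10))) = 359 / 28800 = 0.01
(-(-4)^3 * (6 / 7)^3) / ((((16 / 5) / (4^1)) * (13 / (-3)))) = -51840 / 4459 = -11.63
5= 5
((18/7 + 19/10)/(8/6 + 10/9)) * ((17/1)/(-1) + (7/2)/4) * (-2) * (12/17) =1090179/26180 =41.64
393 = 393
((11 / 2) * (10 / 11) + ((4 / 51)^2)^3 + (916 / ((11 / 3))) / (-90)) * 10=4305225532538 / 193559165811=22.24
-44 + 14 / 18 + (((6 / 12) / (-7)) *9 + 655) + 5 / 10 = 38533 / 63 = 611.63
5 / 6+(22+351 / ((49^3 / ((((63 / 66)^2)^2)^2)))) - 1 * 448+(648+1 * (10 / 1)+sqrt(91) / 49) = sqrt(91) / 49+38331136192813 / 164627620608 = 233.03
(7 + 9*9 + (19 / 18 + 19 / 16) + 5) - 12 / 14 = 95141 / 1008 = 94.39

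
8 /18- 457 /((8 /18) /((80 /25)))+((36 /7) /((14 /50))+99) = -6995557 /2205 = -3172.59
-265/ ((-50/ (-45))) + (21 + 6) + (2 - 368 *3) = -1313.50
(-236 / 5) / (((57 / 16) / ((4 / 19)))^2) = -966656 / 5864445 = -0.16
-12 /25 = -0.48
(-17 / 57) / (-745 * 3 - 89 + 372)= 0.00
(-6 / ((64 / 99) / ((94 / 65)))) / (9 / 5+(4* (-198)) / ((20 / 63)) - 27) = 1551 / 291200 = 0.01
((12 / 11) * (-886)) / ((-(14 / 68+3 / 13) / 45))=211470480 / 2123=99609.27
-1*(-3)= 3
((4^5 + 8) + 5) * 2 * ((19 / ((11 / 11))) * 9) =354654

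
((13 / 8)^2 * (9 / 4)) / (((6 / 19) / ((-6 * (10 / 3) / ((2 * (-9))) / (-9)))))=-16055 / 6912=-2.32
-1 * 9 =-9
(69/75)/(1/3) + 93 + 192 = 7194/25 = 287.76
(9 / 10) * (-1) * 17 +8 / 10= -29 / 2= -14.50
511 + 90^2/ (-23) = 3653/ 23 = 158.83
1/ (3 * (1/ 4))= 4/ 3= 1.33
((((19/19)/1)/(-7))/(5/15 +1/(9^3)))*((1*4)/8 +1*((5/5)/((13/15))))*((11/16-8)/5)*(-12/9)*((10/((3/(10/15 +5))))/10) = -2.60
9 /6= 3 /2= 1.50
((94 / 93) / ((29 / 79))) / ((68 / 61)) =226493 / 91698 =2.47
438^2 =191844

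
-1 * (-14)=14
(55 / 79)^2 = 3025 / 6241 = 0.48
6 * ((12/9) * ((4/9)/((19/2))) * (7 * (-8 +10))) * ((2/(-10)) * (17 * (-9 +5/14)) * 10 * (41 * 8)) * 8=690888704/171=4040284.82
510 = 510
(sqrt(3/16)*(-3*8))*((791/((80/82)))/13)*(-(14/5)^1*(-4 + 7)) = 2043153*sqrt(3)/650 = 5444.38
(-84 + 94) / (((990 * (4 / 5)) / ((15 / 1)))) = 25 / 132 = 0.19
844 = 844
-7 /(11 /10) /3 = -70 /33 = -2.12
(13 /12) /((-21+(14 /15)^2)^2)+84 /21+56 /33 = 15432143807 /2707563012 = 5.70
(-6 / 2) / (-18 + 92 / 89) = 267 / 1510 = 0.18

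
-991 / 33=-30.03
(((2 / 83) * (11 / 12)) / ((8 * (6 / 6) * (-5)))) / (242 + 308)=-0.00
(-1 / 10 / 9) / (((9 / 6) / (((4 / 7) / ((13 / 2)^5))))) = -128 / 350871885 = -0.00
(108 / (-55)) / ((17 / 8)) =-864 / 935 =-0.92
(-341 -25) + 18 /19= -6936 /19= -365.05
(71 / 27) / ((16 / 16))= 71 / 27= 2.63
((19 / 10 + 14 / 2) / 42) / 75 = 89 / 31500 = 0.00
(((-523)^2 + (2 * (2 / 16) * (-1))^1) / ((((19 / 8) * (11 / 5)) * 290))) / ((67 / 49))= 256515 / 1943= 132.02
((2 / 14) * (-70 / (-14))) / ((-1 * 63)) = -0.01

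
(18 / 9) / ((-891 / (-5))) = 10 / 891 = 0.01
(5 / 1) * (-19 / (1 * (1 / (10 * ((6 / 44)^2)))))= -4275 / 242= -17.67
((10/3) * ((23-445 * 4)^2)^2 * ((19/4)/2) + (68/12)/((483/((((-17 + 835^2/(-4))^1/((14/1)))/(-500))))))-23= 1020315695187945964327/13524000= 75444816266485.21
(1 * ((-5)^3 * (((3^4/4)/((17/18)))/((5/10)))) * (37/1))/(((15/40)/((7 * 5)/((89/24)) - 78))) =54863082000/1513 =36261124.92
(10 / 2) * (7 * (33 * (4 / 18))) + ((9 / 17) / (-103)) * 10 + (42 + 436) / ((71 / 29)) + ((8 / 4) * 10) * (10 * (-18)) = -1174141714 / 372963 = -3148.15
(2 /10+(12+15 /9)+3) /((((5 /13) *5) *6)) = 3289 /2250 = 1.46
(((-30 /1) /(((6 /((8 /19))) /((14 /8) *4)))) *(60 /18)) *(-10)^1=28000 /57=491.23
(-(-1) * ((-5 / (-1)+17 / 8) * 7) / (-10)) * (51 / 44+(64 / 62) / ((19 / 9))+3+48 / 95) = -14023107 / 545600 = -25.70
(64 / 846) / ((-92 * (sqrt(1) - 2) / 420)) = 1120 / 3243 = 0.35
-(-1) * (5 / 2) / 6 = 5 / 12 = 0.42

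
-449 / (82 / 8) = -1796 / 41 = -43.80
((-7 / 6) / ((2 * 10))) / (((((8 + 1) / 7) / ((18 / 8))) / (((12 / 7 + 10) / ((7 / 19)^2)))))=-14801 / 1680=-8.81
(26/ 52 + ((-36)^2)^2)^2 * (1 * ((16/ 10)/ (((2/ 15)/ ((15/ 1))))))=507800085673005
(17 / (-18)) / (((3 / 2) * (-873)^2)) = -17 / 20577483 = -0.00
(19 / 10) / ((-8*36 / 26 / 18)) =-247 / 80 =-3.09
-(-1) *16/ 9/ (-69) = -16/ 621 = -0.03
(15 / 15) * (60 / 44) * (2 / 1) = 30 / 11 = 2.73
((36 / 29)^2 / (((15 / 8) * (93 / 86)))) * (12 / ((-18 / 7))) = -462336 / 130355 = -3.55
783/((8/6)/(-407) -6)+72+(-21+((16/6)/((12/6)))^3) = -15250631/197910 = -77.06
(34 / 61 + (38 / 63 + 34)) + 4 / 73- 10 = 25.22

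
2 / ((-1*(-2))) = 1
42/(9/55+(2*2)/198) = 228.46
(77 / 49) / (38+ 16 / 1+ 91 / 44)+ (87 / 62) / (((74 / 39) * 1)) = 60814309 / 79230172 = 0.77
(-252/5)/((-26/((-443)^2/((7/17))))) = 60052194/65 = 923879.91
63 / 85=0.74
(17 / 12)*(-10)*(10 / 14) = -425 / 42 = -10.12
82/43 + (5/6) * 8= 1106/129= 8.57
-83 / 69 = -1.20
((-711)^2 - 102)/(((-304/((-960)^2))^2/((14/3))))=411860090880000/19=21676846888421.05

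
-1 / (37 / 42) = -42 / 37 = -1.14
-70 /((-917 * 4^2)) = 0.00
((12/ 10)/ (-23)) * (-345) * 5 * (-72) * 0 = 0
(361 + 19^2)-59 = 663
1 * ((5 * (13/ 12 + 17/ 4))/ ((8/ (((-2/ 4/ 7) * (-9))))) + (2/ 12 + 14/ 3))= 293/ 42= 6.98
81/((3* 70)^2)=9/4900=0.00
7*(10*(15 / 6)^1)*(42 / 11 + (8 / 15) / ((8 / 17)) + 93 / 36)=1318.60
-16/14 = -8/7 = -1.14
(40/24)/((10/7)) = 7/6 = 1.17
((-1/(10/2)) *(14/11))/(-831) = 14/45705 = 0.00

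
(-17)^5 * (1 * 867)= -1231016019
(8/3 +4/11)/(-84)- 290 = -200995/693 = -290.04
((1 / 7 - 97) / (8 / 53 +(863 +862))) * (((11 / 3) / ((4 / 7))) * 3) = -1.08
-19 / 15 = -1.27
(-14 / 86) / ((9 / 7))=-49 / 387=-0.13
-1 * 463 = -463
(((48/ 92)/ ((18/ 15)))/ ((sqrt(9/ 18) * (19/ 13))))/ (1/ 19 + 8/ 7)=910 * sqrt(2)/ 3657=0.35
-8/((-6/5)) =20/3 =6.67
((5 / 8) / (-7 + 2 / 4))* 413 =-2065 / 52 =-39.71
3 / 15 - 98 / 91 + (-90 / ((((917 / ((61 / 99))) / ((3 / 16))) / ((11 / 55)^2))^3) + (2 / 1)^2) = 800042990922655609247 / 256171401034348800000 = 3.12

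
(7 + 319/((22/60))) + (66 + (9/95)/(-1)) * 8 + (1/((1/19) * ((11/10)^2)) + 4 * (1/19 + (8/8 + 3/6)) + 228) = 19014513/11495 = 1654.16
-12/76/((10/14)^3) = -1029/2375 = -0.43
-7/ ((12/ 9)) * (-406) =4263/ 2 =2131.50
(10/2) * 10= 50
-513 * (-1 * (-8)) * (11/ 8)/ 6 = -1881/ 2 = -940.50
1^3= 1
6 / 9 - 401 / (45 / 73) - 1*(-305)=-15518 / 45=-344.84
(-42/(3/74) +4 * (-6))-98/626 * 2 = -331878/313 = -1060.31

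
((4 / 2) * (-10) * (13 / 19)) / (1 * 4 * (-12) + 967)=-260 / 17461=-0.01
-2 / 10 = -0.20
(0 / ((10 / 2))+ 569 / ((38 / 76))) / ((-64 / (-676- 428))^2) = 338626.12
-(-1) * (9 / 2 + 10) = 29 / 2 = 14.50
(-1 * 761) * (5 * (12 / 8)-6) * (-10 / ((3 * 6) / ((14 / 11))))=26635 / 33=807.12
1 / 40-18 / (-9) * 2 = 4.02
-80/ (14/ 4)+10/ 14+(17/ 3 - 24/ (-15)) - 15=-3137/ 105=-29.88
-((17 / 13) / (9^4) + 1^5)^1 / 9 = -85310 / 767637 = -0.11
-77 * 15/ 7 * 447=-73755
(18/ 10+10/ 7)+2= 183/ 35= 5.23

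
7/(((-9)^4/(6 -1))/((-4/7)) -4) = -140/46007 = -0.00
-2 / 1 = -2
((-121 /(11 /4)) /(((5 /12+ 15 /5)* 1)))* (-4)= 51.51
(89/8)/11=1.01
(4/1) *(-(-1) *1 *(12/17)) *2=96/17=5.65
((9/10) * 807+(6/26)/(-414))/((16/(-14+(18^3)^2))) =11079317550113/7176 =1543940572.76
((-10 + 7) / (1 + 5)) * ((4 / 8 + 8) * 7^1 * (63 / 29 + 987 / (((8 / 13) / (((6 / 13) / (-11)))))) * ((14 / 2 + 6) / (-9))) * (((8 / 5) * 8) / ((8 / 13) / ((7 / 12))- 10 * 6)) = 1299794041 / 2138895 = 607.69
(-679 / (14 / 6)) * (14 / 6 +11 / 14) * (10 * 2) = -127070 / 7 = -18152.86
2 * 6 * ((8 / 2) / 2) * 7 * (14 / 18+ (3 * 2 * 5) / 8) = 2282 / 3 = 760.67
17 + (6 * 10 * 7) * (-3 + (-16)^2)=106277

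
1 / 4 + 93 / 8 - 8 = 31 / 8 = 3.88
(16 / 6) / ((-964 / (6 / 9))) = -4 / 2169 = -0.00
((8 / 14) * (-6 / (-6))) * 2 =8 / 7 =1.14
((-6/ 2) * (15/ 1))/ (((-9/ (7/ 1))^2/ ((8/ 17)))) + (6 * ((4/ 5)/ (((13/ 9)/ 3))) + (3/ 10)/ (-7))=-401551/ 139230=-2.88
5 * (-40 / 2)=-100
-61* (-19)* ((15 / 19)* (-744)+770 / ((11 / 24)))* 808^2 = 826760855040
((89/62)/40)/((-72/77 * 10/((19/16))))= -130207/28569600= -0.00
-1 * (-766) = 766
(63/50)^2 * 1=3969/2500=1.59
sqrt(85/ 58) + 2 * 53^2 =sqrt(4930)/ 58 + 5618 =5619.21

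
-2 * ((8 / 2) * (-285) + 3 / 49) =111714 / 49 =2279.88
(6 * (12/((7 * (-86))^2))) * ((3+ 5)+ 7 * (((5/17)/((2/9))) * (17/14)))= 99/25886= 0.00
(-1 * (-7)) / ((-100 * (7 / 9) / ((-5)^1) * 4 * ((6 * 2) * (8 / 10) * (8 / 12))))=9 / 512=0.02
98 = 98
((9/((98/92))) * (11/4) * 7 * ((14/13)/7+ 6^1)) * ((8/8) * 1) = 91080/91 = 1000.88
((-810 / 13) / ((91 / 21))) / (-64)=1215 / 5408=0.22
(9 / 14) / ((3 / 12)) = 18 / 7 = 2.57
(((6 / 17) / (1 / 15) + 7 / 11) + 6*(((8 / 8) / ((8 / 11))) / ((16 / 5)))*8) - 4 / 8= 26.06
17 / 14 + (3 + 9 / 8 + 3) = 467 / 56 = 8.34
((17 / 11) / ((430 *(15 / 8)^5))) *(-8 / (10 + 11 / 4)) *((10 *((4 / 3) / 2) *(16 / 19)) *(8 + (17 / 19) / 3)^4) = -3550858071506944 / 1370729717353125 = -2.59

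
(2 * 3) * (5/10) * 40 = 120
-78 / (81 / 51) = -442 / 9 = -49.11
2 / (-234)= -1 / 117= -0.01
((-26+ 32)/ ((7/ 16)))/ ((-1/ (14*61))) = -11712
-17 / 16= -1.06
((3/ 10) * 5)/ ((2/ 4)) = 3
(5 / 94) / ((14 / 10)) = 25 / 658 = 0.04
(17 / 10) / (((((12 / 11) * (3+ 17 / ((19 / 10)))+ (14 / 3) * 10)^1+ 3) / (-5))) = -10659 / 78626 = -0.14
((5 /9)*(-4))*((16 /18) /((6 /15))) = -400 /81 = -4.94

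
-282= -282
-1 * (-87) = 87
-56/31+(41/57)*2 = -650/1767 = -0.37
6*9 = 54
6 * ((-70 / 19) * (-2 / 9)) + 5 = 565 / 57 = 9.91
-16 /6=-8 /3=-2.67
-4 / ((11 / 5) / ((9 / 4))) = -45 / 11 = -4.09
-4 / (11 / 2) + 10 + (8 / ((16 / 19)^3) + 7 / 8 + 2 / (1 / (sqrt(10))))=2 *sqrt(10) + 132601 / 5632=29.87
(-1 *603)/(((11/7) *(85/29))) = -122409/935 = -130.92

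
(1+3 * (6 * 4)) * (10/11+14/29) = 32412/319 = 101.61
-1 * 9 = -9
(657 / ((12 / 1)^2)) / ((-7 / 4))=-73 / 28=-2.61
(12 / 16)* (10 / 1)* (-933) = -6997.50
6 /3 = 2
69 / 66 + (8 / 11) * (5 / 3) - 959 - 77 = -68227 / 66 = -1033.74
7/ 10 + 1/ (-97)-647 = -626921/ 970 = -646.31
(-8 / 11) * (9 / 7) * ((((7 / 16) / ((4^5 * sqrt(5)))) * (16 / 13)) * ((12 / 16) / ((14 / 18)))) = -243 * sqrt(5) / 2562560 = -0.00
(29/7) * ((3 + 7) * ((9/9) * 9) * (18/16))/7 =11745/196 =59.92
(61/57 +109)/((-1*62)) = -3137/1767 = -1.78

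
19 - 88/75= 17.83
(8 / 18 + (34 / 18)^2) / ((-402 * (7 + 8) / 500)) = -16250 / 48843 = -0.33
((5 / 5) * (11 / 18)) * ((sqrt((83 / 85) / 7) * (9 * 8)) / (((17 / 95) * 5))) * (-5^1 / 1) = -836 * sqrt(49385) / 2023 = -91.83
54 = 54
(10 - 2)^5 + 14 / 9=294926 / 9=32769.56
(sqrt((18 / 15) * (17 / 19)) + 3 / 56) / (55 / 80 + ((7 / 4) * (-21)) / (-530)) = 1590 / 22463 + 848 * sqrt(9690) / 60971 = 1.44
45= 45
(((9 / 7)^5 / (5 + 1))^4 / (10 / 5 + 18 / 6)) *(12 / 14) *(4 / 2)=0.04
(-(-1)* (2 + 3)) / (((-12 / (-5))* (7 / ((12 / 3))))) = 25 / 21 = 1.19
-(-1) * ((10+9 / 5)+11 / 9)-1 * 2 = 496 / 45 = 11.02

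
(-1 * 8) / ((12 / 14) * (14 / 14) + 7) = -56 / 55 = -1.02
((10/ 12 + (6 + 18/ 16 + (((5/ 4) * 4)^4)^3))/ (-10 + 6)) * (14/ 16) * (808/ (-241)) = 179053348.03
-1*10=-10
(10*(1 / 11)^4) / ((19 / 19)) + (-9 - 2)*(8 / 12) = -322072 / 43923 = -7.33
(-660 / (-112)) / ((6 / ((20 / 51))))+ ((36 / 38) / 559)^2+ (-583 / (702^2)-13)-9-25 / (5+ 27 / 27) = -1009237948365665 / 39144008649564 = -25.78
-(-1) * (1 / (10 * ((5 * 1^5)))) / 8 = 1 / 400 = 0.00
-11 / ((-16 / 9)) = 99 / 16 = 6.19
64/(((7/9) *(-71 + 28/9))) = -5184/4277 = -1.21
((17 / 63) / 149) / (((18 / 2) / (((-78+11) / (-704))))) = 1139 / 59476032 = 0.00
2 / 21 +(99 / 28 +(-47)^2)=185861 / 84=2212.63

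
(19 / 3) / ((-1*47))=-19 / 141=-0.13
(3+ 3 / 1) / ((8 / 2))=3 / 2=1.50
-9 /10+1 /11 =-89 /110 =-0.81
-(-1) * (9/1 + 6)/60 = 1/4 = 0.25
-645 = -645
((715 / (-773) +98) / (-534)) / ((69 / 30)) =-125065 / 1582331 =-0.08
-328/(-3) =109.33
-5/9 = -0.56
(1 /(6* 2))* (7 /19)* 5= 35 /228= 0.15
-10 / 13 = -0.77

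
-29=-29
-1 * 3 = -3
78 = 78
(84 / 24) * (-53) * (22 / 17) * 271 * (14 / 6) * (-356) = 54039801.80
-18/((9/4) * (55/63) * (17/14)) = -7.55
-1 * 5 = -5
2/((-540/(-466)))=233/135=1.73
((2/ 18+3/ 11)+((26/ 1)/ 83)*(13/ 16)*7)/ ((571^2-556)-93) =142349/ 21389968512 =0.00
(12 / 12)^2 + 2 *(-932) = -1863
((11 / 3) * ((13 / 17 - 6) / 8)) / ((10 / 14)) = -6853 / 2040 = -3.36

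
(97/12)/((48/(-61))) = -5917/576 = -10.27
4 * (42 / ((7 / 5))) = 120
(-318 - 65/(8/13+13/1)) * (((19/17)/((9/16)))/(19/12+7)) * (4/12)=-69471296/2789343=-24.91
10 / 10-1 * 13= -12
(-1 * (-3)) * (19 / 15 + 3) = 64 / 5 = 12.80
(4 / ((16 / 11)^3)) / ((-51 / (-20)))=6655 / 13056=0.51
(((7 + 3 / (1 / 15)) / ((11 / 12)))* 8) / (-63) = -1664 / 231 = -7.20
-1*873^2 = -762129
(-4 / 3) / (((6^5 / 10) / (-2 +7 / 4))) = 5 / 11664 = 0.00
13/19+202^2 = 775289/19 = 40804.68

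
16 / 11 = 1.45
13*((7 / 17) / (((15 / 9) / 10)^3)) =19656 / 17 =1156.24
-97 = -97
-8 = -8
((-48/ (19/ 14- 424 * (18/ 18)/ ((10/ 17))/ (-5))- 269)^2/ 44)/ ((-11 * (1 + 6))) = -20906960642569/ 976484376252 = -21.41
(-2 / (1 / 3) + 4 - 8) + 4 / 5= -9.20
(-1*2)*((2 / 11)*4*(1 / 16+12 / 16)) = -13 / 11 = -1.18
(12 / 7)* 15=180 / 7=25.71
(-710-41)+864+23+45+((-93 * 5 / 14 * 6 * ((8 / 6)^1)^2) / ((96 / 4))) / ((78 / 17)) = 145604 / 819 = 177.78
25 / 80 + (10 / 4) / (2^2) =15 / 16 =0.94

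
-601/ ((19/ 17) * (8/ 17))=-173689/ 152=-1142.69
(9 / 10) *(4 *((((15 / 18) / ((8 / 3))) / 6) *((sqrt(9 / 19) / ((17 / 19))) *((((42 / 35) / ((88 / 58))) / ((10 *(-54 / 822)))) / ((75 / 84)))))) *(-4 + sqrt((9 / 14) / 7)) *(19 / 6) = -226461 *sqrt(38) / 7480000 + 528409 *sqrt(19) / 935000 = 2.28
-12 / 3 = -4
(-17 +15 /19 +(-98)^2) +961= 200427 /19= 10548.79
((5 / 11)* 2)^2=100 / 121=0.83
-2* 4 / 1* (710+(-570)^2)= -2604880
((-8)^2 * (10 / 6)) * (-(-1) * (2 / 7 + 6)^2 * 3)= 619520 / 49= 12643.27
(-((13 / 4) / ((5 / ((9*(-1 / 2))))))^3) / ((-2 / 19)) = -30430647 / 128000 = -237.74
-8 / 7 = -1.14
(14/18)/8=7/72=0.10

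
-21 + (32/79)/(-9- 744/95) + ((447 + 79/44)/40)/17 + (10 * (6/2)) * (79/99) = 409485299/114531040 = 3.58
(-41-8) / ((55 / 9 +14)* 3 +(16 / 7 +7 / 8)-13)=-0.97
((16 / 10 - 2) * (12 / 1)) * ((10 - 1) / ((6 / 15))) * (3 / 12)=-27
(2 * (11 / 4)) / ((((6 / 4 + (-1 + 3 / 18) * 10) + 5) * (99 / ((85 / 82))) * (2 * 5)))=-0.00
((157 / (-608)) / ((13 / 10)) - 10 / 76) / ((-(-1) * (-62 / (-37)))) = -48285 / 245024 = -0.20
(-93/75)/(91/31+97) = -961/77450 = -0.01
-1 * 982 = -982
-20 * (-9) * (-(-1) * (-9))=-1620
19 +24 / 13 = 20.85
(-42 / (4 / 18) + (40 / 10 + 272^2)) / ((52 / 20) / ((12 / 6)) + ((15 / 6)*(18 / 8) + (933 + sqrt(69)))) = 110984840120 / 1413424009-118078400*sqrt(69) / 1413424009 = 77.83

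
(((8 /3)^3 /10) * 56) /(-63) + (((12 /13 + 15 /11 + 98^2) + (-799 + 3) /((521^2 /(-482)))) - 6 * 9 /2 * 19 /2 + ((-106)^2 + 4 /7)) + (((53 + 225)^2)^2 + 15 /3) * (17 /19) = 67041786094860301425331 /12544963400970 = 5344119703.82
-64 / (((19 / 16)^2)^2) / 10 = -2097152 / 651605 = -3.22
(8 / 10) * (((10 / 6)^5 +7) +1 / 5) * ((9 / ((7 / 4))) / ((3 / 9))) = 389968 / 1575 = 247.60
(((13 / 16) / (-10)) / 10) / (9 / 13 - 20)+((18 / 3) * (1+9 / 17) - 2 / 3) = 8.51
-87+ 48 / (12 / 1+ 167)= -15525 / 179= -86.73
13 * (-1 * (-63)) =819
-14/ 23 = -0.61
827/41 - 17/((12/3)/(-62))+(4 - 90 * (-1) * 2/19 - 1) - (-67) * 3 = 774551/1558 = 497.14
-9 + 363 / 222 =-545 / 74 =-7.36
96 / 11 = 8.73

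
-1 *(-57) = 57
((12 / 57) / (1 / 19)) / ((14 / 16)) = 32 / 7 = 4.57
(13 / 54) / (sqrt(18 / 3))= 13 * sqrt(6) / 324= 0.10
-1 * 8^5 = -32768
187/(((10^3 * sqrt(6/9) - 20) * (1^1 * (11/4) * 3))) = 17/24985+ 170 * sqrt(6)/14991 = 0.03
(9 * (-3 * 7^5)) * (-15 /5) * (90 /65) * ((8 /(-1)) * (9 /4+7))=-1813340844 /13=-139487757.23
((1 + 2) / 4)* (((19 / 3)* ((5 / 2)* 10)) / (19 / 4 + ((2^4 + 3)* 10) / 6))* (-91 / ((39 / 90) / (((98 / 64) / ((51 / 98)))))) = -2014.91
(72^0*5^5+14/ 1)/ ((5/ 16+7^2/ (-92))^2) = 425095936/ 6561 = 64791.33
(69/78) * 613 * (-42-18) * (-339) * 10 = 110297561.54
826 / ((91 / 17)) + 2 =2032 / 13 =156.31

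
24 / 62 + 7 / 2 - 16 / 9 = 1177 / 558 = 2.11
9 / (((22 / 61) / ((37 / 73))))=20313 / 1606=12.65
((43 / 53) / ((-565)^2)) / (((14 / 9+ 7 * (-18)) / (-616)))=4257 / 338378500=0.00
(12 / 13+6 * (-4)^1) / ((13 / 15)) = -26.63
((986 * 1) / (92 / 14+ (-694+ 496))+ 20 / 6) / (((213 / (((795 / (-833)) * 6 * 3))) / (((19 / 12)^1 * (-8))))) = -7357142 / 3962581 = -1.86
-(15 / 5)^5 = -243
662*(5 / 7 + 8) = 40382 / 7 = 5768.86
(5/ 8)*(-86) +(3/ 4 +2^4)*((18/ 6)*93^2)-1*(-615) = 870347/ 2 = 435173.50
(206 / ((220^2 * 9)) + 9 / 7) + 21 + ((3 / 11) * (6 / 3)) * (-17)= 19840321 / 1524600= 13.01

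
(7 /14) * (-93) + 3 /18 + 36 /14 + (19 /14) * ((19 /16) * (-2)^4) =-755 /42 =-17.98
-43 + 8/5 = -207/5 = -41.40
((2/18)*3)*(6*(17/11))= 34/11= 3.09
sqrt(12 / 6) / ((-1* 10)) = -sqrt(2) / 10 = -0.14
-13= -13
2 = 2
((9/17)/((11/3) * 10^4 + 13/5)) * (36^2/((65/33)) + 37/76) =87824871/9238455044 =0.01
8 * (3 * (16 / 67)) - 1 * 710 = -47186 / 67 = -704.27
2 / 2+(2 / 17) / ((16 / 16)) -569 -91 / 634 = -568.03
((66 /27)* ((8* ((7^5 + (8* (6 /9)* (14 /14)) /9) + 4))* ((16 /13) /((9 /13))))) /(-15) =-1278219008 /32805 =-38964.15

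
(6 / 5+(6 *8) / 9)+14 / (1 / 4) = 938 / 15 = 62.53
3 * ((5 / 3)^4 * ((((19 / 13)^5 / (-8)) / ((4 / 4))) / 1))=-1547561875 / 80199288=-19.30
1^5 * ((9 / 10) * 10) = 9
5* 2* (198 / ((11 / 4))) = 720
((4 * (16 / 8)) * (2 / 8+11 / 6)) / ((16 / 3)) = 25 / 8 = 3.12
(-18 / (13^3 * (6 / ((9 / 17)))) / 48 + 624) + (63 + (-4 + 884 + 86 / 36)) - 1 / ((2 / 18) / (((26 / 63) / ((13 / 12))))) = 58954947745 / 37647792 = 1565.96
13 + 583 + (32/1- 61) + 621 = 1188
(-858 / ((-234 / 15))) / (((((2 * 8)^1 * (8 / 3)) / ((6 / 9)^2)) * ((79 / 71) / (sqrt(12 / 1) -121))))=-472505 / 7584 + 3905 * sqrt(3) / 3792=-60.52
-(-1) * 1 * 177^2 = 31329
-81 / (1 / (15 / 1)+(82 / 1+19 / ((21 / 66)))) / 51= -0.01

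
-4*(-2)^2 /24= -2 /3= -0.67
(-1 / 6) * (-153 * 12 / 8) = 153 / 4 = 38.25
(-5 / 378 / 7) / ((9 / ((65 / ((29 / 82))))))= -13325 / 345303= -0.04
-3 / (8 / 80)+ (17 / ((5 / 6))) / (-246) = -6167 / 205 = -30.08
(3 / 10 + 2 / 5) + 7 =77 / 10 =7.70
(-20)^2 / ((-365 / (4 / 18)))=-0.24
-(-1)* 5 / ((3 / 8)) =40 / 3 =13.33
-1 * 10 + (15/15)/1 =-9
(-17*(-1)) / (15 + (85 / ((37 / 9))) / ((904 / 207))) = 568616 / 660075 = 0.86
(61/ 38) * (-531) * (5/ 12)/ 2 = -53985/ 304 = -177.58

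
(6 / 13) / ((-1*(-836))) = 3 / 5434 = 0.00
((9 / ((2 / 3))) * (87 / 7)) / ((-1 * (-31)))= 2349 / 434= 5.41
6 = 6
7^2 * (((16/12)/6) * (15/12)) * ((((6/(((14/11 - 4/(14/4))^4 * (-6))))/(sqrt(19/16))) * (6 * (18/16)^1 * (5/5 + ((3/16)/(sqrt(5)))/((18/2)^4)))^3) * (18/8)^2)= -3515161329755659969 * sqrt(19)/224133120000 - 31636451954020947649 * sqrt(95)/117642992025600000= -68364820.34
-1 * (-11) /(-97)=-11 /97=-0.11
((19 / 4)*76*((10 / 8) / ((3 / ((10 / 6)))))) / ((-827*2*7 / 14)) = -9025 / 29772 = -0.30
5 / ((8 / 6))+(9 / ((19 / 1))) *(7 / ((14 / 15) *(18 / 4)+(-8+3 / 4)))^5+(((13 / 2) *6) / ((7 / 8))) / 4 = -6861428307177 / 449325232132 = -15.27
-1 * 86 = -86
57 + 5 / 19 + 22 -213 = -2541 / 19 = -133.74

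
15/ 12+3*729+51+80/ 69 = 618353/ 276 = 2240.41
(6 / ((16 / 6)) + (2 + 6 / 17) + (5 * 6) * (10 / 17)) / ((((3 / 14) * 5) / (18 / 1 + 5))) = 14329 / 30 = 477.63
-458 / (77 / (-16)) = 7328 / 77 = 95.17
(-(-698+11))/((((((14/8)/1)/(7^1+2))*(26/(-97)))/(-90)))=107955180/91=1186320.66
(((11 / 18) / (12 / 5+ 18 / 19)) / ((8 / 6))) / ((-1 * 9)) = -1045 / 68688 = -0.02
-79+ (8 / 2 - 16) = -91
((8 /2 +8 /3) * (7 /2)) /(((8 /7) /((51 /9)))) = 115.69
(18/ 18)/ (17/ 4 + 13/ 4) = 2/ 15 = 0.13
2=2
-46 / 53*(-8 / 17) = 368 / 901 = 0.41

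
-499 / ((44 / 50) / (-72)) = 449100 / 11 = 40827.27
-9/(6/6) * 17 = -153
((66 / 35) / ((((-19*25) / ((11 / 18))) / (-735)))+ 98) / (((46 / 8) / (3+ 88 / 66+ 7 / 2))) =135.94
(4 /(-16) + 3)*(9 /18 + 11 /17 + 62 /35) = 38203 /4760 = 8.03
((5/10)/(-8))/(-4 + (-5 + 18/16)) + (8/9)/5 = 13/70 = 0.19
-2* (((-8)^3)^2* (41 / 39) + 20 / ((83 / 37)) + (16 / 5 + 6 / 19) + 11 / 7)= -551202.57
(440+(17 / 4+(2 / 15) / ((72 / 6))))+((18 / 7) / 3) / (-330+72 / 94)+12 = 1482630271 / 3249540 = 456.26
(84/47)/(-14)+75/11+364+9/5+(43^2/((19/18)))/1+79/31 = 3238074187/1522565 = 2126.72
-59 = -59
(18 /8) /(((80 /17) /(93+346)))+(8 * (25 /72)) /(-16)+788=2873443 /2880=997.72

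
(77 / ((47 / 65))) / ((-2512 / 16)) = -5005 / 7379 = -0.68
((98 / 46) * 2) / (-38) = -49 / 437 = -0.11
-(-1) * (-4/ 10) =-2/ 5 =-0.40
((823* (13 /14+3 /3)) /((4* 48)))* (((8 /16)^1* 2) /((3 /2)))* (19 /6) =15637 /896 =17.45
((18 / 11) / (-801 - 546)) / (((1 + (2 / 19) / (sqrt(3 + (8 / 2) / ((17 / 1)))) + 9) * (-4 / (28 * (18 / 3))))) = 568575 / 111432371 - 1197 * sqrt(935) / 1225756081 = 0.01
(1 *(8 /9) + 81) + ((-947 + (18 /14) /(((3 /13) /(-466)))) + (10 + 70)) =-213028 /63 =-3381.40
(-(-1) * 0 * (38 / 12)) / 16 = 0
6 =6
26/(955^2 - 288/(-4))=26/912097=0.00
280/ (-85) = -56/ 17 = -3.29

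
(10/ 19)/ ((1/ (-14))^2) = 1960/ 19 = 103.16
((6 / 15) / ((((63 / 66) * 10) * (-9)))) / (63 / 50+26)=-44 / 257607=-0.00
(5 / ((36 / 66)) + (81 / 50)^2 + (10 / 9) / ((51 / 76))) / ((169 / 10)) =15430249 / 19392750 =0.80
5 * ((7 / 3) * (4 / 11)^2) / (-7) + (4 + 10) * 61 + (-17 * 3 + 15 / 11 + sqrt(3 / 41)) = sqrt(123) / 41 + 291904 / 363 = 804.41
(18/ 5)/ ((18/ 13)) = 13/ 5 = 2.60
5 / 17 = 0.29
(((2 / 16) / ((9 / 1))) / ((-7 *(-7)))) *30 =5 / 588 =0.01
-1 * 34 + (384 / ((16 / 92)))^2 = 4875230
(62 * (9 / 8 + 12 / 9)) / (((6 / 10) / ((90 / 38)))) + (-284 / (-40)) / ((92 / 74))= 1327072 / 2185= 607.36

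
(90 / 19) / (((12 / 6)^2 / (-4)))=-90 / 19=-4.74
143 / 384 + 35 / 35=527 / 384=1.37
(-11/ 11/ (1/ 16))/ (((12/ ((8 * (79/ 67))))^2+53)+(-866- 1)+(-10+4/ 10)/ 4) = 1997120/ 101701043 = 0.02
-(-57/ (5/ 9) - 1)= 518/ 5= 103.60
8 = 8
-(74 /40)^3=-6.33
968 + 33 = 1001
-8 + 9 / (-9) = -9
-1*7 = -7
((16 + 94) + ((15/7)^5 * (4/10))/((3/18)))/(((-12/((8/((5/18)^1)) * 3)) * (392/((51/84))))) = -56170431/23059204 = -2.44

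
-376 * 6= -2256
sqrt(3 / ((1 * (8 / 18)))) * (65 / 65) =2.60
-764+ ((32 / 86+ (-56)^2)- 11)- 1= 101496 / 43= 2360.37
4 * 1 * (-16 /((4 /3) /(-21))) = 1008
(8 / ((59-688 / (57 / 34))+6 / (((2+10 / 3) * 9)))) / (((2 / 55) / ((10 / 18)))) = -0.35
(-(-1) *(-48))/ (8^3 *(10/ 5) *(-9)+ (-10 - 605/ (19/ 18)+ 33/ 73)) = 66576/ 13590805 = 0.00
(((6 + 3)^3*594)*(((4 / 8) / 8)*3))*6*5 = 9743085 / 4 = 2435771.25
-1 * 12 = -12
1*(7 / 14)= 1 / 2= 0.50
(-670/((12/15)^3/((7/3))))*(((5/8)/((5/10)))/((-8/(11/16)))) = 16121875/49152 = 328.00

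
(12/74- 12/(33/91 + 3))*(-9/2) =9642/629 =15.33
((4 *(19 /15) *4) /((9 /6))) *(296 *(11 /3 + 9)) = 6838784 /135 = 50657.66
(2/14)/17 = 1/119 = 0.01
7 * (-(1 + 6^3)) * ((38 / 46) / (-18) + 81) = -50909285 / 414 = -122969.29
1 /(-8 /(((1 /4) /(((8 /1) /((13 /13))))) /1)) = -0.00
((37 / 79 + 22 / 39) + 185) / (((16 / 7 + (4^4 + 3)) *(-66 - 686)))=-2006081 / 2118816024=-0.00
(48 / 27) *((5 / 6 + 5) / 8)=35 / 27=1.30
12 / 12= 1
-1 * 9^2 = -81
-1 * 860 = -860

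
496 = 496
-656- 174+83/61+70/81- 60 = -4386497/4941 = -887.78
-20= -20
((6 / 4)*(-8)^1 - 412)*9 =-3816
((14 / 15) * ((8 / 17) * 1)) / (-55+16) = -0.01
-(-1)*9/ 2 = 9/ 2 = 4.50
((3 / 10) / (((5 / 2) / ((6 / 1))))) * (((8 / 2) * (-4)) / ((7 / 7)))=-288 / 25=-11.52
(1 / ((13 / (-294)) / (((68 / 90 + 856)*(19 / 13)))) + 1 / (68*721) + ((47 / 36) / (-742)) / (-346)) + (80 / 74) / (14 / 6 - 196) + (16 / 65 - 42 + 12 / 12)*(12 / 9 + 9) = -241388858557005365077 / 8399146801329648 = -28739.69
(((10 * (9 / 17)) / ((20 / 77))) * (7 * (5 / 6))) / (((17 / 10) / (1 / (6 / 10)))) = 116.57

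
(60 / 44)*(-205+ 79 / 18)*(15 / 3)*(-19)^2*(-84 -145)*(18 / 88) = 22388831925 / 968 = 23128958.60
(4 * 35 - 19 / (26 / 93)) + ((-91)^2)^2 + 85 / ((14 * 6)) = 74883937183 / 1092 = 68575034.05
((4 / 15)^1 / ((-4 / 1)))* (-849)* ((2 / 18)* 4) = 1132 / 45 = 25.16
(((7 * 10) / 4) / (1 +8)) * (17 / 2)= 595 / 36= 16.53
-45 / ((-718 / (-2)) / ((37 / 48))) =-0.10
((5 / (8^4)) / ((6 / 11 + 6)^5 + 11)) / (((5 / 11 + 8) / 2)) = 8857805 / 368869570455552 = 0.00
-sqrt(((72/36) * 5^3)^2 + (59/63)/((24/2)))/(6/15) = -5 * sqrt(992251239)/252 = -625.00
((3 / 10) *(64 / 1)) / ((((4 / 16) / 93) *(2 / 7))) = 124992 / 5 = 24998.40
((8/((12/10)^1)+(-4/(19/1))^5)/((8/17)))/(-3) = -210455359/44569782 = -4.72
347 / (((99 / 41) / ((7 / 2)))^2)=28582043 / 39204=729.06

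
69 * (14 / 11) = 966 / 11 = 87.82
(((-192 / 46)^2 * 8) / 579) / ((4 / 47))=2.83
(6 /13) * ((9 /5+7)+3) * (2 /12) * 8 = 472 /65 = 7.26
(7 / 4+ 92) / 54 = 125 / 72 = 1.74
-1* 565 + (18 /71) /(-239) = -9587503 /16969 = -565.00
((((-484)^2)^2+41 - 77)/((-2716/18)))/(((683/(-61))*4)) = 1075959091125/132502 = 8120323.40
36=36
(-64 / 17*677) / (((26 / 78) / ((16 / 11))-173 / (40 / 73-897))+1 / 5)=-680502635520 / 166113511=-4096.61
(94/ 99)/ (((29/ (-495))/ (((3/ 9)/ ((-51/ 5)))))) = 2350/ 4437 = 0.53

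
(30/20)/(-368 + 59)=-1/206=-0.00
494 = 494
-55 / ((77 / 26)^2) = -3380 / 539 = -6.27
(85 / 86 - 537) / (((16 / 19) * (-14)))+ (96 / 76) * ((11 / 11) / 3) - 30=5814649 / 366016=15.89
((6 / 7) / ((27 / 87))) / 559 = 58 / 11739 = 0.00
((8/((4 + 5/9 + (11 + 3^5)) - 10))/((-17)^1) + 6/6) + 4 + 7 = 12.00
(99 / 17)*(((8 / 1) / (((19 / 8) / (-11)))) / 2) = -34848 / 323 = -107.89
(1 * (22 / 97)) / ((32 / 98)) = 539 / 776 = 0.69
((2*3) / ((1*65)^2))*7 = 42 / 4225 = 0.01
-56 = -56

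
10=10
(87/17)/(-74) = -87/1258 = -0.07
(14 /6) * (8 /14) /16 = 1 /12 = 0.08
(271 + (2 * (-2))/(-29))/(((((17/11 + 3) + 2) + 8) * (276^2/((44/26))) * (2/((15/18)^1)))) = 0.00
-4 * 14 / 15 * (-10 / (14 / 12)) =32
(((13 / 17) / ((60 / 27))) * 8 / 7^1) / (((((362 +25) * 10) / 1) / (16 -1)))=39 / 25585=0.00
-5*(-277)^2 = -383645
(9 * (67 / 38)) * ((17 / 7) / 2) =19.27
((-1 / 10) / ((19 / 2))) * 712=-712 / 95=-7.49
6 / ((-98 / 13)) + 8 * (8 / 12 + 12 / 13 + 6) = 114511 / 1911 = 59.92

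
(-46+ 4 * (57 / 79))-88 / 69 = -241966 / 5451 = -44.39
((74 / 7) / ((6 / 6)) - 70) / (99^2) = -416 / 68607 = -0.01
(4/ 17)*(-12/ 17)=-48/ 289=-0.17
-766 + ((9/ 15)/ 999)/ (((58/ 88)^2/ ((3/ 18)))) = -3217808002/ 4200795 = -766.00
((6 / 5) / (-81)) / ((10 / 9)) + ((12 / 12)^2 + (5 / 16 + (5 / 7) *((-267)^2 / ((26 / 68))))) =14543097869 / 109200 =133178.55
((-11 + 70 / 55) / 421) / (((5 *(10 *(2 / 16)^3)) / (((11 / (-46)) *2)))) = 27392 / 242075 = 0.11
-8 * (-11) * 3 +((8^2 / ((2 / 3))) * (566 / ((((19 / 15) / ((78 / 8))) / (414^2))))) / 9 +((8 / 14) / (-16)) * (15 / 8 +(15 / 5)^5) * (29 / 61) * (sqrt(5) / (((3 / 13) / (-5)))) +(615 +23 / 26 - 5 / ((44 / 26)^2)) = 1230905 * sqrt(5) / 13664 +952205035090451 / 119548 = 7965043824.84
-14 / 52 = -7 / 26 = -0.27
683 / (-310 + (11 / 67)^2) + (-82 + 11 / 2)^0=-1674518 / 1391469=-1.20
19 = 19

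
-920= -920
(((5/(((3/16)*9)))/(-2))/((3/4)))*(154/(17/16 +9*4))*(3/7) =-56320/16011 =-3.52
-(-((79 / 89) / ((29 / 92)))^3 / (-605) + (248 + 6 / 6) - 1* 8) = -2507280578595337 / 10402060809305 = -241.04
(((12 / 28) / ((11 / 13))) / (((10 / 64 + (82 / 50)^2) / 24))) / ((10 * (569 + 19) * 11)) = 156000 / 2362226251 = 0.00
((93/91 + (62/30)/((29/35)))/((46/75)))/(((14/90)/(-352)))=-5511924000/424879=-12972.93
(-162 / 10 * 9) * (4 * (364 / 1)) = -1061424 / 5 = -212284.80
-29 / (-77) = 29 / 77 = 0.38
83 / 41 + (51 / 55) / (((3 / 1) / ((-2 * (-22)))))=3203 / 205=15.62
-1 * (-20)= 20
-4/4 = -1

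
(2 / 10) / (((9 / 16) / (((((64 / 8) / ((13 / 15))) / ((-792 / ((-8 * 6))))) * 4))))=1024 / 1287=0.80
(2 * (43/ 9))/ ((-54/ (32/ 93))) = -1376/ 22599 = -0.06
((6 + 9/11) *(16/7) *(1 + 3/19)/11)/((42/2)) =800/10241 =0.08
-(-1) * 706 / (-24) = -353 / 12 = -29.42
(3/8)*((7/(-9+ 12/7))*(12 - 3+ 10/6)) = -196/51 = -3.84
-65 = -65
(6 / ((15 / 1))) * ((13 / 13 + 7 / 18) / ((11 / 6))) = 0.30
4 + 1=5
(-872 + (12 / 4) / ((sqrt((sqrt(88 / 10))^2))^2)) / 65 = -38353 / 2860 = -13.41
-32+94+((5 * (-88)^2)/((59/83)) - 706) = 3175764/59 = 53826.51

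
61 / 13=4.69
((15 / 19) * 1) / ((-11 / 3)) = -0.22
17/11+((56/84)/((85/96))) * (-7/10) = 1.02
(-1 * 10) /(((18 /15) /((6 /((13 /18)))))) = -900 /13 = -69.23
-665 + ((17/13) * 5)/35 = -664.81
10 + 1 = 11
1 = 1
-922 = -922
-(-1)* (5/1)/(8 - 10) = -5/2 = -2.50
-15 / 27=-5 / 9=-0.56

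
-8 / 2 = -4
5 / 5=1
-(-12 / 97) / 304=3 / 7372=0.00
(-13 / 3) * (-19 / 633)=247 / 1899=0.13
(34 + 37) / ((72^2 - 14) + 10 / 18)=639 / 46535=0.01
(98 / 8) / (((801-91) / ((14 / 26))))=343 / 36920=0.01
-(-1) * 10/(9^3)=0.01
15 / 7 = 2.14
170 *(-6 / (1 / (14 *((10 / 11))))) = -142800 / 11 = -12981.82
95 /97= 0.98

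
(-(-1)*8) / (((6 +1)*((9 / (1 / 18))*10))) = 2 / 2835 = 0.00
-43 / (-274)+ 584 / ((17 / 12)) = 1920923 / 4658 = 412.39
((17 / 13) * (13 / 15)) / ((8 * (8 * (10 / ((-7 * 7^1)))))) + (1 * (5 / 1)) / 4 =11167 / 9600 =1.16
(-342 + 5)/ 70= -337/ 70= -4.81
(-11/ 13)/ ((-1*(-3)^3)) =-11/ 351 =-0.03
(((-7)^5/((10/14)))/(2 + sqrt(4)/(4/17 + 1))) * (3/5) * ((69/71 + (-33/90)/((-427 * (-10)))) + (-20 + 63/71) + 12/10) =54381883521567/822890000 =66086.46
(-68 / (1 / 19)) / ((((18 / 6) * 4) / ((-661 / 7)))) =213503 / 21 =10166.81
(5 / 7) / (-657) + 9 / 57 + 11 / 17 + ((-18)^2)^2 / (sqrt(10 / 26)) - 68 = -99818311 / 1485477 + 104976 *sqrt(65) / 5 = 169201.52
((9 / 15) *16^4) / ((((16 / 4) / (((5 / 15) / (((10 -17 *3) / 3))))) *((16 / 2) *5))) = -6144 / 1025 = -5.99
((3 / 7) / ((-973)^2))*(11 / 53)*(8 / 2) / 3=44 / 351236459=0.00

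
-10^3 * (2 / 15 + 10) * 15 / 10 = -15200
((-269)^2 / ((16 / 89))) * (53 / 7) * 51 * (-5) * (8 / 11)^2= -348153373740 / 847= -411042944.20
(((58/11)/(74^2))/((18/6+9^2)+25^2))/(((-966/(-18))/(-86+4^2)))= -435/245567113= -0.00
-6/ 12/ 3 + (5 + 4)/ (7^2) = 5/ 294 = 0.02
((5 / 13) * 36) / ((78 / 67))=11.89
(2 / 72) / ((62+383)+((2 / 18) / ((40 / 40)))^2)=9 / 144184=0.00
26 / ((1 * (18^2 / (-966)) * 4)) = -2093 / 108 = -19.38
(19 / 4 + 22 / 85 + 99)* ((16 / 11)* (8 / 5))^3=18540396544 / 14141875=1311.03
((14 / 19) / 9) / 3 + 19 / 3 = 3263 / 513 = 6.36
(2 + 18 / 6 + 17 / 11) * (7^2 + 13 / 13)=3600 / 11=327.27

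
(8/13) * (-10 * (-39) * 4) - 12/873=279356/291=959.99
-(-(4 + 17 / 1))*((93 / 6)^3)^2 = 18637577301 / 64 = 291212145.33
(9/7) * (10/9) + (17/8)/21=257/168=1.53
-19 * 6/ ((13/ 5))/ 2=-285/ 13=-21.92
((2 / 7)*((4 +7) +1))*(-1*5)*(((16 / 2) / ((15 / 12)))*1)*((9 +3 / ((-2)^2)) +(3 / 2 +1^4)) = -1344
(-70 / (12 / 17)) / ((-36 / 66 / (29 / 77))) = 2465 / 36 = 68.47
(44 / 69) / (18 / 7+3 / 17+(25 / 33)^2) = 950334 / 4950497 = 0.19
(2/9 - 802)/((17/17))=-7216/9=-801.78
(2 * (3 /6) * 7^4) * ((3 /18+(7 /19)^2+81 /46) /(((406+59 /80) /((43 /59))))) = 424485659360 /47820323109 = 8.88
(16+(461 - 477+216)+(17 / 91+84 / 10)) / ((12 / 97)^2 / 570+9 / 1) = 18268072177 / 732069429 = 24.95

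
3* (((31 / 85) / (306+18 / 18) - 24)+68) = 3444633 / 26095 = 132.00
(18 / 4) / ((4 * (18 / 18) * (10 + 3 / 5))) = 45 / 424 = 0.11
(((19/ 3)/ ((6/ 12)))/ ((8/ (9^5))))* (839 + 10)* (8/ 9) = 70556994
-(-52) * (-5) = -260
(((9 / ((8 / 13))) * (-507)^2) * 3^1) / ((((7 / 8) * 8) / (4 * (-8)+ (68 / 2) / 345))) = -165501255699 / 3220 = -51397905.50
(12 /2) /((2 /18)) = 54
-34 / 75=-0.45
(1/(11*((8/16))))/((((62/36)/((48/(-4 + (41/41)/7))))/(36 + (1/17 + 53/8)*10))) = -783216/5797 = -135.11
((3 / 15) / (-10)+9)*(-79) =-709.42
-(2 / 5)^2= -4 / 25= -0.16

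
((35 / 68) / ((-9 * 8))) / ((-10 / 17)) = 7 / 576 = 0.01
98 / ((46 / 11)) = 539 / 23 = 23.43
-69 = -69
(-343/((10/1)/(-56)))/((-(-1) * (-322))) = -686/115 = -5.97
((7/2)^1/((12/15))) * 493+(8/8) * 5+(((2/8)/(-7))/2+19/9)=136330/63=2163.97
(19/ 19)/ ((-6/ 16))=-2.67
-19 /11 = -1.73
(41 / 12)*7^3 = 14063 / 12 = 1171.92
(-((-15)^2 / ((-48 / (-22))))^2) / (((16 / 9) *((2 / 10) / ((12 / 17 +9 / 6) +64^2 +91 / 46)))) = -12275538103125 / 100096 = -122637648.89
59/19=3.11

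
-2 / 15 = -0.13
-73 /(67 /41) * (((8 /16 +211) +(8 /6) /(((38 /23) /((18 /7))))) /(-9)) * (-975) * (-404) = 3720939651650 /8911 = 417567012.87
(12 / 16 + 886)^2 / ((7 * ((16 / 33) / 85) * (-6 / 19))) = -223505177885 / 3584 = -62361935.79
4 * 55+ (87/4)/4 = 3607/16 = 225.44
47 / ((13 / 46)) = 2162 / 13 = 166.31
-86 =-86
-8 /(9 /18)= -16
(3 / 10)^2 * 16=36 / 25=1.44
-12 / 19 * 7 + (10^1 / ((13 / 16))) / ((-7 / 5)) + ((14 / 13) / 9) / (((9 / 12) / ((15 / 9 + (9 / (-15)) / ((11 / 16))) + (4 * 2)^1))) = -90962972 / 7702695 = -11.81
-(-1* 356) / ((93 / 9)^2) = 3204 / 961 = 3.33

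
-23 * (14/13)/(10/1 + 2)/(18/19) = -3059/1404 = -2.18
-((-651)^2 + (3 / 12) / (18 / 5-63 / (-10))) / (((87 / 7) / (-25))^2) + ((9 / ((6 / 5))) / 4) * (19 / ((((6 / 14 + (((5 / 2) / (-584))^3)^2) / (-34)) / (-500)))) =-3443042841067026672282278253125 / 11415160098346994590420314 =-301620.20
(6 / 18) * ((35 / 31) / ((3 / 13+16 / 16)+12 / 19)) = 1729 / 8556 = 0.20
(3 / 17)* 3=9 / 17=0.53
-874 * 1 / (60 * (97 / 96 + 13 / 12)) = -6992 / 1005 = -6.96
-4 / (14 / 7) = -2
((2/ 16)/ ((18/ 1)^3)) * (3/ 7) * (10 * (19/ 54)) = 95/ 2939328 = 0.00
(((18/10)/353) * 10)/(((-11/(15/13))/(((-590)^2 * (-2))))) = 187974000/50479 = 3723.81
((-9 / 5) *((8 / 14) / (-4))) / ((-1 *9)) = -1 / 35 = -0.03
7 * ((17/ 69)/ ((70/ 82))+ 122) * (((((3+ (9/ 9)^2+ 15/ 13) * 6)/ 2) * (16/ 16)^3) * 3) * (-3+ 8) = 59360727/ 299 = 198530.86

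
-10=-10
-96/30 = -16/5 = -3.20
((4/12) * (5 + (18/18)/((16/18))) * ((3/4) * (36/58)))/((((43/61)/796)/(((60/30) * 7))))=37473093/2494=15025.30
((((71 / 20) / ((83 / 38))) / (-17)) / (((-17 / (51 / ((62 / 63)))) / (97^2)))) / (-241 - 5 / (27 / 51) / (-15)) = -11.41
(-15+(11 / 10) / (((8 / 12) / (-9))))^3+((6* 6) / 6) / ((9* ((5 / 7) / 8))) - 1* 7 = -638317319 / 24000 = -26596.55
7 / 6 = 1.17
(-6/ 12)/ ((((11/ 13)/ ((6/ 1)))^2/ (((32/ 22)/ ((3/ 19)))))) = -308256/ 1331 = -231.60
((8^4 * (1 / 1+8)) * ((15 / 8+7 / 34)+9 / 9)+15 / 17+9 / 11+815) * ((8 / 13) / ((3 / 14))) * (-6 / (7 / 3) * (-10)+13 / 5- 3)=60647749024 / 7293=8315884.96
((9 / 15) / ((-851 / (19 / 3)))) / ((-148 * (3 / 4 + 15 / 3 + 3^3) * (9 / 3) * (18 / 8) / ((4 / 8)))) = 38 / 556847595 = 0.00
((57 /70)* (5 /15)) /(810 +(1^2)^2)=19 /56770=0.00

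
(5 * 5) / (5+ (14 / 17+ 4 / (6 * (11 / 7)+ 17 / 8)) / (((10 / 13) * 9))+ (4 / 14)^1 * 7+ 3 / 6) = 24747750 / 7591583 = 3.26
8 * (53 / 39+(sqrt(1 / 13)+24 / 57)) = 8 * sqrt(13) / 13+10552 / 741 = 16.46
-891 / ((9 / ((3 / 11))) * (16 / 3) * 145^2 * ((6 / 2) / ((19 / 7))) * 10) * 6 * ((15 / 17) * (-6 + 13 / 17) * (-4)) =-410913 / 170134300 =-0.00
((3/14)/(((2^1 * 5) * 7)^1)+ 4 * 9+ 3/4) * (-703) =-12660327/490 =-25837.40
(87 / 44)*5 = 9.89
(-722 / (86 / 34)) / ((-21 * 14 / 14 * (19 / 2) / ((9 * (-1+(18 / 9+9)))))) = 38760 / 301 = 128.77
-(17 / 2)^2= -289 / 4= -72.25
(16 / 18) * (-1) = -8 / 9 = -0.89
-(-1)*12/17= 12/17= 0.71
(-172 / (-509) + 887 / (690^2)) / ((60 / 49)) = 4034693467 / 14540094000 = 0.28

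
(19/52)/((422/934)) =8873/10972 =0.81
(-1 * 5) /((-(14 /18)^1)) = 45 /7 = 6.43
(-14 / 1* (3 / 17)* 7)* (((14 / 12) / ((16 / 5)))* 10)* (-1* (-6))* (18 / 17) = -400.56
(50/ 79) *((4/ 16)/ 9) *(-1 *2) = -25/ 711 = -0.04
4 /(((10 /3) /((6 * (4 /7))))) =144 /35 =4.11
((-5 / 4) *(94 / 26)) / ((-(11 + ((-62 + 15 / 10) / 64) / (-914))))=0.41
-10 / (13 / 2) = -20 / 13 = -1.54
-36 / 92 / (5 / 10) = -18 / 23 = -0.78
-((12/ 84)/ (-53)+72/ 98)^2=-3613801/ 6744409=-0.54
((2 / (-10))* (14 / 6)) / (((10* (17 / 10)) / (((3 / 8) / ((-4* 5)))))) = 7 / 13600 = 0.00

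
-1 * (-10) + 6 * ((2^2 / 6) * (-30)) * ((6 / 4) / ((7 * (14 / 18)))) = -23.06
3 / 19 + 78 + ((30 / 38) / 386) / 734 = 420736155 / 5383156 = 78.16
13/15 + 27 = 418/15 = 27.87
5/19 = 0.26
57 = 57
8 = 8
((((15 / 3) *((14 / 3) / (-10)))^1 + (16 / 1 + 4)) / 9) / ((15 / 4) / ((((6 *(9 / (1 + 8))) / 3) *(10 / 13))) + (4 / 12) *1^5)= 848 / 1197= 0.71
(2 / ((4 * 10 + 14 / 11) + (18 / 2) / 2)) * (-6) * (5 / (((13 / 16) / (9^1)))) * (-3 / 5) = 114048 / 13091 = 8.71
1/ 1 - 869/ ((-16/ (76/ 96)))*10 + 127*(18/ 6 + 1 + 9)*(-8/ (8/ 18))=-5623109/ 192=-29287.03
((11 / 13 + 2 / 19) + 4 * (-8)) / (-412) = 7669 / 101764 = 0.08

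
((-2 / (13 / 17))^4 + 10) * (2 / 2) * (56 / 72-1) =-3243892 / 257049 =-12.62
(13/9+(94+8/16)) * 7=12089/18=671.61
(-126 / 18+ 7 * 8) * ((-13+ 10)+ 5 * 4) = 833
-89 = -89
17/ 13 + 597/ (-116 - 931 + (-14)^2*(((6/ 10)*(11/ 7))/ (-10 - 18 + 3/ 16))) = 7528626/ 10158889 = 0.74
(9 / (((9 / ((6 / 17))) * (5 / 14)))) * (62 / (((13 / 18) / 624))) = 4499712 / 85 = 52937.79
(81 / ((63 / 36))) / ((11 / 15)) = 63.12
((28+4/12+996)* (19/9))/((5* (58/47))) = 2744189/7830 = 350.47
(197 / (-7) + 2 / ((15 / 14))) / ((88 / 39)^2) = -1398813 / 271040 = -5.16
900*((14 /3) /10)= 420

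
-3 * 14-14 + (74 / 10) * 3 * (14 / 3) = 238 / 5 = 47.60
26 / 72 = 0.36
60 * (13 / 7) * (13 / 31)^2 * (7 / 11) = 131820 / 10571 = 12.47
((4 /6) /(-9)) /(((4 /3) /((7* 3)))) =-7 /6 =-1.17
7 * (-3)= -21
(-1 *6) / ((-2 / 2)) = 6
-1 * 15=-15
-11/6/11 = -1/6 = -0.17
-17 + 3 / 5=-82 / 5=-16.40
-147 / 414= -49 / 138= -0.36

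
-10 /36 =-5 /18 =-0.28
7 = 7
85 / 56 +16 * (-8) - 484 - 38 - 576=-68571 / 56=-1224.48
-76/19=-4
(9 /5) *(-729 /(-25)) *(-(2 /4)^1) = -6561 /250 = -26.24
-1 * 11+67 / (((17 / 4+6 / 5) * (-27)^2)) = -872731 / 79461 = -10.98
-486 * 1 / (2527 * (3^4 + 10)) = -0.00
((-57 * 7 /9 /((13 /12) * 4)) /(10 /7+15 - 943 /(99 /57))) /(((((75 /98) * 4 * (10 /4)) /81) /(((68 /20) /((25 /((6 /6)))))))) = 690990993 /24704875000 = 0.03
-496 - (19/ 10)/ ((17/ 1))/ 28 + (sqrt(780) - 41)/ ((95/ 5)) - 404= -81591521/ 90440 + 2*sqrt(195)/ 19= -900.69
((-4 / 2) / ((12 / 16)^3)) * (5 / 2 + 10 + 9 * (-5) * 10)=56000 / 27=2074.07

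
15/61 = 0.25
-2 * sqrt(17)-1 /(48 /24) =-2 * sqrt(17)-1 /2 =-8.75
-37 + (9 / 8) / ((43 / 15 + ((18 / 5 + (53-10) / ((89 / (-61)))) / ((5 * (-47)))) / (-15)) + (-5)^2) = -12921330127 / 349606696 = -36.96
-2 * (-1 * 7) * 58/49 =116/7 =16.57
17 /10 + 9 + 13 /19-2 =9.38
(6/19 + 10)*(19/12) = 49/3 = 16.33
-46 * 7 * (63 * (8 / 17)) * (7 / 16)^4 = -349.74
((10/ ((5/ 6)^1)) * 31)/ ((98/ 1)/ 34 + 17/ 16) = 101184/ 1073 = 94.30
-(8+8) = -16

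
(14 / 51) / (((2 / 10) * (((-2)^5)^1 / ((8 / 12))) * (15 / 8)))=-7 / 459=-0.02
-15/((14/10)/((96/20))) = -360/7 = -51.43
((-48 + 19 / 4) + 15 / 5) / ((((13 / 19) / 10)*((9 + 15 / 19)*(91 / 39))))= -41515 / 1612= -25.75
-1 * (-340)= 340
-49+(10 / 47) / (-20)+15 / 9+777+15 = 209993 / 282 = 744.66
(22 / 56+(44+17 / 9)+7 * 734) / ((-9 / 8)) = -2612878 / 567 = -4608.25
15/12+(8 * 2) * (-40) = -2555/4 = -638.75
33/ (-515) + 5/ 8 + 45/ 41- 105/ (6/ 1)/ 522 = 71641361/ 44088120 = 1.62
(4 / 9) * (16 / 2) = 32 / 9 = 3.56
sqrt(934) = 30.56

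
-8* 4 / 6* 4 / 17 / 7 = -64 / 357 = -0.18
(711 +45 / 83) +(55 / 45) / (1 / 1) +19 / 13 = 6935848 / 9711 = 714.23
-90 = -90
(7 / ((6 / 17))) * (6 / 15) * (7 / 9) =833 / 135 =6.17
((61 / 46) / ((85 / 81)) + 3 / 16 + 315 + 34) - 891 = -16908367 / 31280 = -540.55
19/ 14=1.36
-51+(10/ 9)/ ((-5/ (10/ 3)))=-1397/ 27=-51.74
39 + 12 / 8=81 / 2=40.50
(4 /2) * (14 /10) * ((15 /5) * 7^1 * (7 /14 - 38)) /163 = -13.53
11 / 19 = 0.58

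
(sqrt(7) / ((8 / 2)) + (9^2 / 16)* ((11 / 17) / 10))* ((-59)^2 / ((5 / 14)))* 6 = 65132991 / 3400 + 73101* sqrt(7) / 5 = 57838.18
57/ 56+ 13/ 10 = 649/ 280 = 2.32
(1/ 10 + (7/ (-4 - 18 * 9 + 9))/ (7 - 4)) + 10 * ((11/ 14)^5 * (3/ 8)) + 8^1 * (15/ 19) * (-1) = -491667482563/ 96259739520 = -5.11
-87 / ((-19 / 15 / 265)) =345825 / 19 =18201.32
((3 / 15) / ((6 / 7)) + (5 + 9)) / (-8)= -427 / 240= -1.78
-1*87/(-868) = 87/868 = 0.10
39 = 39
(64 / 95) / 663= 64 / 62985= 0.00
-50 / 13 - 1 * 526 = -6888 / 13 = -529.85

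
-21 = -21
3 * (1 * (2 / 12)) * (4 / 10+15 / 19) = 113 / 190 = 0.59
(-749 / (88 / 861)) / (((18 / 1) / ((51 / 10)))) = -3654371 / 1760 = -2076.35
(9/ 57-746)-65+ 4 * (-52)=-19358/ 19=-1018.84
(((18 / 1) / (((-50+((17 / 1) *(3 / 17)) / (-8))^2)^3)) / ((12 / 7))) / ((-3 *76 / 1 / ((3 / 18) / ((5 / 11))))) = -1261568 / 1220886065170419765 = -0.00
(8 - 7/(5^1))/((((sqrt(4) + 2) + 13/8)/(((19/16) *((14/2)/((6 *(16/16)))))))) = 1463/900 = 1.63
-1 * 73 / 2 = -73 / 2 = -36.50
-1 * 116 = -116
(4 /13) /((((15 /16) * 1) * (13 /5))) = 64 /507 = 0.13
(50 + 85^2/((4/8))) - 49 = 14451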